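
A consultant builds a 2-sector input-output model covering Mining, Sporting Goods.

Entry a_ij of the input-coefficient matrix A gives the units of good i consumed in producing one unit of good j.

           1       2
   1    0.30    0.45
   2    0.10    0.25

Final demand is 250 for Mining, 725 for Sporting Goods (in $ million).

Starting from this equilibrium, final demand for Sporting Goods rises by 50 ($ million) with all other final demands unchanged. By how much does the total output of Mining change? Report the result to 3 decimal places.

I − A =
  [   0.70    -0.45]
  [  -0.10     0.75]
det(I−A) = (0.70)(0.75) − (-0.45)(-0.10) = 0.4800
adj(I−A) = [[0.75, 0.45], [0.10, 0.70]]
(I − A)⁻¹ = adj(I−A) / det(I−A) ≈
  [   1.5625     0.9375]
  [   0.2083     1.4583]
Δx = (I − A)⁻¹ Δd with Δd having +50 in the Sporting Goods component and 0 elsewhere.
So Δx_1 = L_12 · (+50), where L_12 = adj(I−A)_12 / det(I−A) = 0.45 / 0.4800.
Δx_1 = 0.45 × (+50) / 0.4800 = 22.50 / 0.4800 = 46.875.

Δx_1 = 46.875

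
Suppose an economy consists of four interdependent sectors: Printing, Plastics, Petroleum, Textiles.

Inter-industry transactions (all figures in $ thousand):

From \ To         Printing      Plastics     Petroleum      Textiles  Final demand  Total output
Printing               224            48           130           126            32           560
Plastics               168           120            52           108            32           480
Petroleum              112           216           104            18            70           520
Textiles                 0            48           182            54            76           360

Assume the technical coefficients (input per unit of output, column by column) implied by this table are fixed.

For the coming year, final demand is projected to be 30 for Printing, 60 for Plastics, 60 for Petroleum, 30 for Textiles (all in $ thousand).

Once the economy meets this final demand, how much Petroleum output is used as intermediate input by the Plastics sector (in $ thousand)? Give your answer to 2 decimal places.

Technical coefficients a_ij = z_ij / X_j:
  a_11 = 224/560 = 0.40, a_21 = 168/560 = 0.30, a_31 = 112/560 = 0.20, a_41 = 0/560 = 0.00
  a_12 = 48/480 = 0.10, a_22 = 120/480 = 0.25, a_32 = 216/480 = 0.45, a_42 = 48/480 = 0.10
  a_13 = 130/520 = 0.25, a_23 = 52/520 = 0.10, a_33 = 104/520 = 0.20, a_43 = 182/520 = 0.35
  a_14 = 126/360 = 0.35, a_24 = 108/360 = 0.30, a_34 = 18/360 = 0.05, a_44 = 54/360 = 0.15
I − A =
  [   0.60    -0.10    -0.25    -0.35]
  [  -0.30     0.75    -0.10    -0.30]
  [  -0.20    -0.45     0.80    -0.05]
  [   0.00    -0.10    -0.35     0.85]
Compute the cofactors C_ij = (−1)^(i+j)·(3×3 minor ij) of I−A; the adjugate is their transpose:
adj(I−A) = Cᵀ =
  [ 0.386875   0.246250   0.266250   0.261875]
  [ 0.236750   0.330500   0.214500   0.226750]
  [ 0.237750   0.256500   0.328500   0.207750]
  [ 0.125750   0.144500   0.160500   0.235750]
det(I−A) = Σ_j (I−A)_1j·C_1j = (0.60)(0.386875) + (-0.10)(0.236750) + (-0.25)(0.237750) + (-0.35)(0.125750) = 0.1050
(I − A)⁻¹ = adj(I−A) / det(I−A) ≈
  [   3.6845     2.3452     2.5357     2.4940]
  [   2.2548     3.1476     2.0429     2.1595]
  [   2.2643     2.4429     3.1286     1.9786]
  [   1.1976     1.3762     1.5286     2.2452]
First solve x = (I − A)⁻¹ d = adj(I−A)·d / det(I−A); in particular x_2 = (0.236750·30 + 0.330500·60 + 0.214500·60 + 0.226750·30) / 0.1050 = 46.605 / 0.1050 ≈ 443.8571.
Intermediate flow from 3 to 2: z_32 = a_32 · x_2 = 0.45 × 46.605 / 0.1050 = 20.97225 / 0.1050 ≈ 199.74.

z_32 = 199.74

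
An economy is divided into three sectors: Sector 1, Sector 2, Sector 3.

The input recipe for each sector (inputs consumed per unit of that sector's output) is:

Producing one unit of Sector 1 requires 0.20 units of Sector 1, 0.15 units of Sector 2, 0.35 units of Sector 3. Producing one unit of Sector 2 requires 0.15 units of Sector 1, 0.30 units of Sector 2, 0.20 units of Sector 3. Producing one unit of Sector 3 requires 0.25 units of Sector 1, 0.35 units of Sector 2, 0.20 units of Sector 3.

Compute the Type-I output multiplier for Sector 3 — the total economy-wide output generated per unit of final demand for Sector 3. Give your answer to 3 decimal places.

m_3 = 3.773

I − A =
  [   0.80    -0.15    -0.25]
  [  -0.15     0.70    -0.35]
  [  -0.35    -0.20     0.80]
Cofactors of I−A, C_ij = (−1)^(i+j)·(minor ij) (rows/columns in the sector order above):
  C_11 = (0.70)(0.80) − (-0.35)(-0.20) = 0.4900
  C_12 = −[(-0.15)(0.80) − (-0.35)(-0.35)] = 0.2425
  C_13 = (-0.15)(-0.20) − (0.70)(-0.35) = 0.2750
  C_21 = −[(-0.15)(0.80) − (-0.25)(-0.20)] = 0.1700
  C_22 = (0.80)(0.80) − (-0.25)(-0.35) = 0.5525
  C_23 = −[(0.80)(-0.20) − (-0.15)(-0.35)] = 0.2125
  C_31 = (-0.15)(-0.35) − (-0.25)(0.70) = 0.2275
  C_32 = −[(0.80)(-0.35) − (-0.25)(-0.15)] = 0.3175
  C_33 = (0.80)(0.70) − (-0.15)(-0.15) = 0.5375
det(I−A) = Σ_j (I−A)_1j·C_1j = (0.80)(0.4900) + (-0.15)(0.2425) + (-0.25)(0.2750) = 0.286875
adj(I−A) = Cᵀ =
  [ 0.4900   0.1700   0.2275]
  [ 0.2425   0.5525   0.3175]
  [ 0.2750   0.2125   0.5375]
(I − A)⁻¹ = adj(I−A) / det(I−A) ≈
  [   1.7081     0.5926     0.7930]
  [   0.8453     1.9259     1.1068]
  [   0.9586     0.7407     1.8736]
The output multiplier for sector j is the column-j sum of the Leontief inverse (I − A)⁻¹ = adj(I−A) / det(I−A).
Column 3 of adj(I−A): (0.2275, 0.3175, 0.5375); det(I−A) = 0.286875.
m_3 = (0.2275 + 0.3175 + 0.5375) / 0.286875 = 1.0825 / 0.286875 ≈ 3.773.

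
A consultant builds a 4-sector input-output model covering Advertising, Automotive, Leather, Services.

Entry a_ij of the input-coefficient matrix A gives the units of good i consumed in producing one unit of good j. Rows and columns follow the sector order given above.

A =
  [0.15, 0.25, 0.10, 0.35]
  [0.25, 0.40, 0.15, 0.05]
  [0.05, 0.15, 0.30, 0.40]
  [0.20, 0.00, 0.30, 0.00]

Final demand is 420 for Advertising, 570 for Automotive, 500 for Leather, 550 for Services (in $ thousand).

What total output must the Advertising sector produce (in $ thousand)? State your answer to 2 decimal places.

x_1 = 2276.01

I − A =
  [   0.85    -0.25    -0.10    -0.35]
  [  -0.25     0.60    -0.15    -0.05]
  [  -0.05    -0.15     0.70    -0.40]
  [  -0.20     0.00    -0.30     1.00]
Compute the cofactors C_ij = (−1)^(i+j)·(3×3 minor ij) of I−A; the adjugate is their transpose:
adj(I−A) = Cᵀ =
  [ 0.323250   0.175750   0.164250   0.187625]
  [ 0.172250   0.425750   0.182000   0.154375]
  [ 0.117000   0.149500   0.403000   0.209625]
  [ 0.099750   0.080000   0.153750   0.285500]
det(I−A) = Σ_j (I−A)_1j·C_1j = (0.85)(0.323250) + (-0.25)(0.172250) + (-0.10)(0.117000) + (-0.35)(0.099750) = 0.1850875
(I − A)⁻¹ = adj(I−A) / det(I−A) ≈
  [   1.7465     0.9496     0.8874     1.0137]
  [   0.9306     2.3003     0.9833     0.8341]
  [   0.6321     0.8077     2.1773     1.1326]
  [   0.5389     0.4322     0.8307     1.5425]
x = (I − A)⁻¹ d = adj(I−A)·d / det(I−A), with det(I−A) = 0.1850875:
  x_1 = (0.323250·420 + 0.175750·570 + 0.164250·500 + 0.187625·550) / 0.1850875 = 421.26125 / 0.1850875 ≈ 2276.01
  x_2 = (0.172250·420 + 0.425750·570 + 0.182000·500 + 0.154375·550) / 0.1850875 = 490.92875 / 0.1850875 ≈ 2652.41
  x_3 = (0.117000·420 + 0.149500·570 + 0.403000·500 + 0.209625·550) / 0.1850875 = 451.14875 / 0.1850875 ≈ 2437.49
  x_4 = (0.099750·420 + 0.080000·570 + 0.153750·500 + 0.285500·550) / 0.1850875 = 321.395 / 0.1850875 ≈ 1736.45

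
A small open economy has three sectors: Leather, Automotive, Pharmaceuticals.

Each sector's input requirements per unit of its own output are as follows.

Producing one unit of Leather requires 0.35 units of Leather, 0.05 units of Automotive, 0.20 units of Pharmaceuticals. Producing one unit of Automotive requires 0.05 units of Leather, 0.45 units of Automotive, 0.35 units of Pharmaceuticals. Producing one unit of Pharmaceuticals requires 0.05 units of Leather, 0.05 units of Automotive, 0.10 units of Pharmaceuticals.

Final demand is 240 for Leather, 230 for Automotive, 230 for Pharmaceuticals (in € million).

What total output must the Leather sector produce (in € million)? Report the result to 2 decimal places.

I − A =
  [   0.65    -0.05    -0.05]
  [  -0.05     0.55    -0.05]
  [  -0.20    -0.35     0.90]
Cofactors of I−A, C_ij = (−1)^(i+j)·(minor ij) (rows/columns in the sector order above):
  C_11 = (0.55)(0.90) − (-0.05)(-0.35) = 0.4775
  C_12 = −[(-0.05)(0.90) − (-0.05)(-0.20)] = 0.0550
  C_13 = (-0.05)(-0.35) − (0.55)(-0.20) = 0.1275
  C_21 = −[(-0.05)(0.90) − (-0.05)(-0.35)] = 0.0625
  C_22 = (0.65)(0.90) − (-0.05)(-0.20) = 0.5750
  C_23 = −[(0.65)(-0.35) − (-0.05)(-0.20)] = 0.2375
  C_31 = (-0.05)(-0.05) − (-0.05)(0.55) = 0.0300
  C_32 = −[(0.65)(-0.05) − (-0.05)(-0.05)] = 0.0350
  C_33 = (0.65)(0.55) − (-0.05)(-0.05) = 0.3550
det(I−A) = Σ_j (I−A)_1j·C_1j = (0.65)(0.4775) + (-0.05)(0.0550) + (-0.05)(0.1275) = 0.30125
adj(I−A) = Cᵀ =
  [ 0.4775   0.0625   0.0300]
  [ 0.0550   0.5750   0.0350]
  [ 0.1275   0.2375   0.3550]
(I − A)⁻¹ = adj(I−A) / det(I−A) ≈
  [   1.5851     0.2075     0.0996]
  [   0.1826     1.9087     0.1162]
  [   0.4232     0.7884     1.1784]
x = (I − A)⁻¹ d = adj(I−A)·d / det(I−A), with det(I−A) = 0.30125:
  x_L = (0.4775·240 + 0.0625·230 + 0.0300·230) / 0.30125 = 135.875 / 0.30125 ≈ 451.04
  x_A = (0.0550·240 + 0.5750·230 + 0.0350·230) / 0.30125 = 153.50 / 0.30125 ≈ 509.54
  x_P = (0.1275·240 + 0.2375·230 + 0.3550·230) / 0.30125 = 166.875 / 0.30125 ≈ 553.94

x_L = 451.04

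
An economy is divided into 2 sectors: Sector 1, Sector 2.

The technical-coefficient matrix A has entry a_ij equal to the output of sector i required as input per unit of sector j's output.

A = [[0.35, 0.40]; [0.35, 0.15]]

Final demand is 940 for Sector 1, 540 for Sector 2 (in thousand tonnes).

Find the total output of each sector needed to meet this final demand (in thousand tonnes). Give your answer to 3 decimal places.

I − A =
  [   0.65    -0.40]
  [  -0.35     0.85]
det(I−A) = (0.65)(0.85) − (-0.40)(-0.35) = 0.4125
adj(I−A) = [[0.85, 0.40], [0.35, 0.65]]
(I − A)⁻¹ = adj(I−A) / det(I−A) ≈
  [   2.0606     0.9697]
  [   0.8485     1.5758]
x = (I − A)⁻¹ d = adj(I−A)·d / det(I−A), with det(I−A) = 0.4125:
  x_1 = (0.85·940 + 0.40·540) / 0.4125 = 1015.00 / 0.4125 ≈ 2460.606
  x_2 = (0.35·940 + 0.65·540) / 0.4125 = 680.00 / 0.4125 ≈ 1648.485

x_1 = 2460.606, x_2 = 1648.485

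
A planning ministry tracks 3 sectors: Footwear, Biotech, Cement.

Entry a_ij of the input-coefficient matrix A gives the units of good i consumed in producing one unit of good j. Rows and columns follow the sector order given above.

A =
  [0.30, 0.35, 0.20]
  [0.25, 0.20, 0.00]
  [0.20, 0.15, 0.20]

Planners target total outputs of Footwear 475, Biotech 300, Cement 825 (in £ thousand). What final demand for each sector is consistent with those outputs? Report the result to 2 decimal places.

I − A =
  [   0.70    -0.35    -0.20]
  [  -0.25     0.80     0.00]
  [  -0.20    -0.15     0.80]
d = (I − A) x:
  d_F = (+0.70)·475 + (-0.35)·300 + (-0.20)·825 = 62.50
  d_B = (-0.25)·475 + (+0.80)·300 + (+0.00)·825 = 121.25
  d_C = (-0.20)·475 + (-0.15)·300 + (+0.80)·825 = 520.00

d_F = 62.50, d_B = 121.25, d_C = 520.00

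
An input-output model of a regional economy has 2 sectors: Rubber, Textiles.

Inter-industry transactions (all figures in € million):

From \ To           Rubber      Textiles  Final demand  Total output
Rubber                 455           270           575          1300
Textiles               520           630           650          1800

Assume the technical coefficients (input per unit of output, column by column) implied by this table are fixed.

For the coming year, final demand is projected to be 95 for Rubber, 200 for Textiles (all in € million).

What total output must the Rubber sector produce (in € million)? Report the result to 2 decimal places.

Technical coefficients a_ij = z_ij / X_j:
  a_RR = 455/1300 = 0.35, a_TR = 520/1300 = 0.40
  a_RT = 270/1800 = 0.15, a_TT = 630/1800 = 0.35
I − A =
  [   0.65    -0.15]
  [  -0.40     0.65]
det(I−A) = (0.65)(0.65) − (-0.15)(-0.40) = 0.3625
adj(I−A) = [[0.65, 0.15], [0.40, 0.65]]
(I − A)⁻¹ = adj(I−A) / det(I−A) ≈
  [   1.7931     0.4138]
  [   1.1034     1.7931]
x = (I − A)⁻¹ d = adj(I−A)·d / det(I−A), with det(I−A) = 0.3625:
  x_R = (0.65·95 + 0.15·200) / 0.3625 = 91.75 / 0.3625 ≈ 253.10
  x_T = (0.40·95 + 0.65·200) / 0.3625 = 168.00 / 0.3625 ≈ 463.45

x_R = 253.10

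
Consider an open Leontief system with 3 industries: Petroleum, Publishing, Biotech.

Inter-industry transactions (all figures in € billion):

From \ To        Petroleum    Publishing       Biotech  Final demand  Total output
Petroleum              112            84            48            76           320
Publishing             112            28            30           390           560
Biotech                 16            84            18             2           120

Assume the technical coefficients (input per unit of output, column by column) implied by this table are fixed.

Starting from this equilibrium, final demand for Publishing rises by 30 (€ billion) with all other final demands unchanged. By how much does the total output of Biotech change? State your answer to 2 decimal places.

Δx_3 = 7.61

Technical coefficients a_ij = z_ij / X_j:
  a_11 = 112/320 = 0.35, a_21 = 112/320 = 0.35, a_31 = 16/320 = 0.05
  a_12 = 84/560 = 0.15, a_22 = 28/560 = 0.05, a_32 = 84/560 = 0.15
  a_13 = 48/120 = 0.40, a_23 = 30/120 = 0.25, a_33 = 18/120 = 0.15
I − A =
  [   0.65    -0.15    -0.40]
  [  -0.35     0.95    -0.25]
  [  -0.05    -0.15     0.85]
Cofactors of I−A, C_ij = (−1)^(i+j)·(minor ij) (rows/columns in the sector order above):
  C_11 = (0.95)(0.85) − (-0.25)(-0.15) = 0.7700
  C_12 = −[(-0.35)(0.85) − (-0.25)(-0.05)] = 0.3100
  C_13 = (-0.35)(-0.15) − (0.95)(-0.05) = 0.1000
  C_21 = −[(-0.15)(0.85) − (-0.40)(-0.15)] = 0.1875
  C_22 = (0.65)(0.85) − (-0.40)(-0.05) = 0.5325
  C_23 = −[(0.65)(-0.15) − (-0.15)(-0.05)] = 0.1050
  C_31 = (-0.15)(-0.25) − (-0.40)(0.95) = 0.4175
  C_32 = −[(0.65)(-0.25) − (-0.40)(-0.35)] = 0.3025
  C_33 = (0.65)(0.95) − (-0.15)(-0.35) = 0.5650
det(I−A) = Σ_j (I−A)_1j·C_1j = (0.65)(0.7700) + (-0.15)(0.3100) + (-0.40)(0.1000) = 0.4140
adj(I−A) = Cᵀ =
  [ 0.7700   0.1875   0.4175]
  [ 0.3100   0.5325   0.3025]
  [ 0.1000   0.1050   0.5650]
(I − A)⁻¹ = adj(I−A) / det(I−A) ≈
  [   1.8599     0.4529     1.0085]
  [   0.7488     1.2862     0.7307]
  [   0.2415     0.2536     1.3647]
Δx = (I − A)⁻¹ Δd with Δd having +30 in the Publishing component and 0 elsewhere.
So Δx_3 = L_32 · (+30), where L_32 = adj(I−A)_32 / det(I−A) = 0.1050 / 0.4140.
Δx_3 = 0.1050 × (+30) / 0.4140 = 3.15 / 0.4140 ≈ 7.61.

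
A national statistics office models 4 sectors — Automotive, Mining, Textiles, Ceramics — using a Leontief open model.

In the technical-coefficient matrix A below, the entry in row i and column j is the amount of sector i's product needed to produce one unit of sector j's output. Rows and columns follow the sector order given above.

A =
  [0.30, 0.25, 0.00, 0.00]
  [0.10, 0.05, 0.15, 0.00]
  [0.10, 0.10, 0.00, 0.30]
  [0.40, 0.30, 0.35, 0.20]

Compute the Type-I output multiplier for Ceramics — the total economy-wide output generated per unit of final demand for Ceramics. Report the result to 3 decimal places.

I − A =
  [   0.70    -0.25     0.00     0.00]
  [  -0.10     0.95    -0.15     0.00]
  [  -0.10    -0.10     1.00    -0.30]
  [  -0.40    -0.30    -0.35     0.80]
Compute the cofactors C_ij = (−1)^(i+j)·(3×3 minor ij) of I−A; the adjugate is their transpose:
adj(I−A) = Cᵀ =
  [ 0.63475   0.17375   0.03000   0.01125]
  [ 0.09950   0.48650   0.08400   0.03150]
  [ 0.20700   0.16900   0.51200   0.19200]
  [ 0.44525   0.34325   0.27050   0.62575]
det(I−A) = Σ_j (I−A)_1j·C_1j = (0.70)(0.63475) + (-0.25)(0.09950) + (0.00)(0.20700) + (0.00)(0.44525) = 0.41945
(I − A)⁻¹ = adj(I−A) / det(I−A) ≈
  [   1.5133     0.4142     0.0715     0.0268]
  [   0.2372     1.1599     0.2003     0.0751]
  [   0.4935     0.4029     1.2206     0.4577]
  [   1.0615     0.8183     0.6449     1.4918]
The output multiplier for sector j is the column-j sum of the Leontief inverse (I − A)⁻¹ = adj(I−A) / det(I−A).
Column 4 of adj(I−A): (0.01125, 0.03150, 0.19200, 0.62575); det(I−A) = 0.41945.
m_4 = (0.01125 + 0.03150 + 0.19200 + 0.62575) / 0.41945 = 0.8605 / 0.41945 ≈ 2.051.

m_4 = 2.051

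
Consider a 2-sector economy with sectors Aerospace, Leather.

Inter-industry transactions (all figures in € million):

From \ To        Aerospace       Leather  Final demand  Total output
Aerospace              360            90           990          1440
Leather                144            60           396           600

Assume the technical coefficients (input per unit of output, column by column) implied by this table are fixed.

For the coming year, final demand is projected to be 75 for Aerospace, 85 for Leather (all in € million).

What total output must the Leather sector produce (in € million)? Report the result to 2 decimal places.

x_2 = 107.95

Technical coefficients a_ij = z_ij / X_j:
  a_11 = 360/1440 = 0.25, a_21 = 144/1440 = 0.10
  a_12 = 90/600 = 0.15, a_22 = 60/600 = 0.10
I − A =
  [   0.75    -0.15]
  [  -0.10     0.90]
det(I−A) = (0.75)(0.90) − (-0.15)(-0.10) = 0.6600
adj(I−A) = [[0.90, 0.15], [0.10, 0.75]]
(I − A)⁻¹ = adj(I−A) / det(I−A) ≈
  [   1.3636     0.2273]
  [   0.1515     1.1364]
x = (I − A)⁻¹ d = adj(I−A)·d / det(I−A), with det(I−A) = 0.6600:
  x_1 = (0.90·75 + 0.15·85) / 0.6600 = 80.25 / 0.6600 ≈ 121.59
  x_2 = (0.10·75 + 0.75·85) / 0.6600 = 71.25 / 0.6600 ≈ 107.95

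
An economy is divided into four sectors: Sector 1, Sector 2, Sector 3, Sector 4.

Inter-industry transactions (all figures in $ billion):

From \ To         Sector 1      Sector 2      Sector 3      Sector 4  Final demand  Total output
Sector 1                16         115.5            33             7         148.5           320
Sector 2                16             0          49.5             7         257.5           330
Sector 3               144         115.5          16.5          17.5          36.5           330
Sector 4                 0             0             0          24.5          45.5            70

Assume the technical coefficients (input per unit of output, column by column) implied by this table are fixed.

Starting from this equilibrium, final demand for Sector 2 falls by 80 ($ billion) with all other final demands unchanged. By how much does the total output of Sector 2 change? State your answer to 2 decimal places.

Technical coefficients a_ij = z_ij / X_j:
  a_11 = 16/320 = 0.05, a_21 = 16/320 = 0.05, a_31 = 144/320 = 0.45, a_41 = 0/320 = 0.00
  a_12 = 115.5/330 = 0.35, a_22 = 0/330 = 0.00, a_32 = 115.5/330 = 0.35, a_42 = 0/330 = 0.00
  a_13 = 33/330 = 0.10, a_23 = 49.5/330 = 0.15, a_33 = 16.5/330 = 0.05, a_43 = 0/330 = 0.00
  a_14 = 7/70 = 0.10, a_24 = 7/70 = 0.10, a_34 = 17.5/70 = 0.25, a_44 = 24.5/70 = 0.35
I − A =
  [   0.95    -0.35    -0.10    -0.10]
  [  -0.05     1.00    -0.15    -0.10]
  [  -0.45    -0.35     0.95    -0.25]
  [   0.00     0.00     0.00     0.65]
Compute the cofactors C_ij = (−1)^(i+j)·(3×3 minor ij) of I−A; the adjugate is their transpose:
adj(I−A) = Cᵀ =
  [ 0.583375   0.238875   0.099125   0.164625]
  [ 0.074750   0.557375   0.095875   0.134125]
  [ 0.303875   0.318500   0.606125   0.328875]
  [ 0.000000   0.000000   0.000000   0.765625]
det(I−A) = Σ_j (I−A)_1j·C_1j = (0.95)(0.583375) + (-0.35)(0.074750) + (-0.10)(0.303875) + (-0.10)(0.000000) = 0.49765625
(I − A)⁻¹ = adj(I−A) / det(I−A) ≈
  [   1.1722     0.4800     0.1992     0.3308]
  [   0.1502     1.1200     0.1927     0.2695]
  [   0.6106     0.6400     1.2180     0.6608]
  [   0.0000     0.0000     0.0000     1.5385]
Δx = (I − A)⁻¹ Δd with Δd having -80 in the Sector 2 component and 0 elsewhere.
So Δx_2 = L_22 · (-80), where L_22 = adj(I−A)_22 / det(I−A) = 0.557375 / 0.49765625.
Δx_2 = 0.557375 × (-80) / 0.49765625 = -44.59 / 0.49765625 = -89.60.

Δx_2 = -89.60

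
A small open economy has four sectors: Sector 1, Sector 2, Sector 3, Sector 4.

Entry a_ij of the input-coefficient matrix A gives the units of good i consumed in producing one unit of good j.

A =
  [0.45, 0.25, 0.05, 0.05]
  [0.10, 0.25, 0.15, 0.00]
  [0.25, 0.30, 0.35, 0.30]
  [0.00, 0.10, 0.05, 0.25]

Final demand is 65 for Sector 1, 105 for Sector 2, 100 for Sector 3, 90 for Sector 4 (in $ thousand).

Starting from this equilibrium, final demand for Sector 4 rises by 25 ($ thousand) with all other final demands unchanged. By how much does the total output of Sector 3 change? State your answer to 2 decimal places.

Δx_3 = 21.82

I − A =
  [   0.55    -0.25    -0.05    -0.05]
  [  -0.10     0.75    -0.15     0.00]
  [  -0.25    -0.30     0.65    -0.30]
  [   0.00    -0.10    -0.05     0.75]
Compute the cofactors C_ij = (−1)^(i+j)·(3×3 minor ij) of I−A; the adjugate is their transpose:
adj(I−A) = Cᵀ =
  [ 0.316125   0.134875   0.058875   0.044625]
  [ 0.075375   0.249875   0.065875   0.031375]
  [ 0.166125   0.188375   0.290125   0.127125]
  [ 0.021125   0.045875   0.028125   0.206875]
det(I−A) = Σ_j (I−A)_1j·C_1j = (0.55)(0.316125) + (-0.25)(0.075375) + (-0.05)(0.166125) + (-0.05)(0.021125) = 0.1456625
(I − A)⁻¹ = adj(I−A) / det(I−A) ≈
  [   2.1703     0.9259     0.4042     0.3064]
  [   0.5175     1.7154     0.4522     0.2154]
  [   1.1405     1.2932     1.9918     0.8727]
  [   0.1450     0.3149     0.1931     1.4202]
Δx = (I − A)⁻¹ Δd with Δd having +25 in the Sector 4 component and 0 elsewhere.
So Δx_3 = L_34 · (+25), where L_34 = adj(I−A)_34 / det(I−A) = 0.127125 / 0.1456625.
Δx_3 = 0.127125 × (+25) / 0.1456625 = 3.178125 / 0.1456625 ≈ 21.82.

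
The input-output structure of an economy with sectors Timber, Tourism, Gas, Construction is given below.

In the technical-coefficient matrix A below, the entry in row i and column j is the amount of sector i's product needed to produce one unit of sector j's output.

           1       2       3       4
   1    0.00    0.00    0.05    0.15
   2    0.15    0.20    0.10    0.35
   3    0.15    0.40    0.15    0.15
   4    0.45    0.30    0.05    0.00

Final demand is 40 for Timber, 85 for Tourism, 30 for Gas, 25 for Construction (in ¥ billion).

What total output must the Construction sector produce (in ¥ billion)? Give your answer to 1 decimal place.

x_4 = 119.7

I − A =
  [   1.00     0.00    -0.05    -0.15]
  [  -0.15     0.80    -0.10    -0.35]
  [  -0.15    -0.40     0.85    -0.15]
  [  -0.45    -0.30    -0.05     1.00]
Compute the cofactors C_ij = (−1)^(i+j)·(3×3 minor ij) of I−A; the adjugate is their transpose:
adj(I−A) = Cᵀ =
  [ 0.533250   0.063500   0.045250   0.109000]
  [ 0.284625   0.773125   0.127250   0.332375]
  [ 0.288000   0.424750   0.634250   0.287000]
  [ 0.339750   0.281750   0.090250   0.631000]
det(I−A) = Σ_j (I−A)_1j·C_1j = (1.00)(0.533250) + (0.00)(0.284625) + (-0.05)(0.288000) + (-0.15)(0.339750) = 0.4678875
(I − A)⁻¹ = adj(I−A) / det(I−A) ≈
  [   1.1397     0.1357     0.0967     0.2330]
  [   0.6083     1.6524     0.2720     0.7104]
  [   0.6155     0.9078     1.3556     0.6134]
  [   0.7261     0.6022     0.1929     1.3486]
x = (I − A)⁻¹ d = adj(I−A)·d / det(I−A), with det(I−A) = 0.4678875:
  x_1 = (0.533250·40 + 0.063500·85 + 0.045250·30 + 0.109000·25) / 0.4678875 = 30.81 / 0.4678875 ≈ 65.8
  x_2 = (0.284625·40 + 0.773125·85 + 0.127250·30 + 0.332375·25) / 0.4678875 = 89.2275 / 0.4678875 ≈ 190.7
  x_3 = (0.288000·40 + 0.424750·85 + 0.634250·30 + 0.287000·25) / 0.4678875 = 73.82625 / 0.4678875 ≈ 157.8
  x_4 = (0.339750·40 + 0.281750·85 + 0.090250·30 + 0.631000·25) / 0.4678875 = 56.02125 / 0.4678875 ≈ 119.7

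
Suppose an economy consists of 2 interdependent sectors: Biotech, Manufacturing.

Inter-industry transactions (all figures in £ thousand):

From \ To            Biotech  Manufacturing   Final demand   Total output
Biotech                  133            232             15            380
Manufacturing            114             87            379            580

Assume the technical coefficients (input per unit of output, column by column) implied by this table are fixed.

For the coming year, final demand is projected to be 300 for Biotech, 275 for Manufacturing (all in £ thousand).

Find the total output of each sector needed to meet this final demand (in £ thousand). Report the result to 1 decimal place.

Technical coefficients a_ij = z_ij / X_j:
  a_BB = 133/380 = 0.35, a_MB = 114/380 = 0.30
  a_BM = 232/580 = 0.40, a_MM = 87/580 = 0.15
I − A =
  [   0.65    -0.40]
  [  -0.30     0.85]
det(I−A) = (0.65)(0.85) − (-0.40)(-0.30) = 0.4325
adj(I−A) = [[0.85, 0.40], [0.30, 0.65]]
(I − A)⁻¹ = adj(I−A) / det(I−A) ≈
  [   1.9653     0.9249]
  [   0.6936     1.5029]
x = (I − A)⁻¹ d = adj(I−A)·d / det(I−A), with det(I−A) = 0.4325:
  x_B = (0.85·300 + 0.40·275) / 0.4325 = 365.00 / 0.4325 ≈ 843.9
  x_M = (0.30·300 + 0.65·275) / 0.4325 = 268.75 / 0.4325 ≈ 621.4

x_B = 843.9, x_M = 621.4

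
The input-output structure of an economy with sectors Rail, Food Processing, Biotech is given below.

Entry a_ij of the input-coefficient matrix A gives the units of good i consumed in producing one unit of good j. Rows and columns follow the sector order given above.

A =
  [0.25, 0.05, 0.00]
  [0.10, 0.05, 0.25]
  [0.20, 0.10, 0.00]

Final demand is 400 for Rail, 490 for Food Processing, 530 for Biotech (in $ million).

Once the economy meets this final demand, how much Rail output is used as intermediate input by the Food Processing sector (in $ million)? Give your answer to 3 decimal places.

I − A =
  [   0.75    -0.05     0.00]
  [  -0.10     0.95    -0.25]
  [  -0.20    -0.10     1.00]
Cofactors of I−A, C_ij = (−1)^(i+j)·(minor ij) (rows/columns in the sector order above):
  C_11 = (0.95)(1.00) − (-0.25)(-0.10) = 0.9250
  C_12 = −[(-0.10)(1.00) − (-0.25)(-0.20)] = 0.1500
  C_13 = (-0.10)(-0.10) − (0.95)(-0.20) = 0.2000
  C_21 = −[(-0.05)(1.00) − (0.00)(-0.10)] = 0.0500
  C_22 = (0.75)(1.00) − (0.00)(-0.20) = 0.7500
  C_23 = −[(0.75)(-0.10) − (-0.05)(-0.20)] = 0.0850
  C_31 = (-0.05)(-0.25) − (0.00)(0.95) = 0.0125
  C_32 = −[(0.75)(-0.25) − (0.00)(-0.10)] = 0.1875
  C_33 = (0.75)(0.95) − (-0.05)(-0.10) = 0.7075
det(I−A) = Σ_j (I−A)_1j·C_1j = (0.75)(0.9250) + (-0.05)(0.1500) + (0.00)(0.2000) = 0.68625
adj(I−A) = Cᵀ =
  [ 0.9250   0.0500   0.0125]
  [ 0.1500   0.7500   0.1875]
  [ 0.2000   0.0850   0.7075]
(I − A)⁻¹ = adj(I−A) / det(I−A) ≈
  [   1.3479     0.0729     0.0182]
  [   0.2186     1.0929     0.2732]
  [   0.2914     0.1239     1.0310]
First solve x = (I − A)⁻¹ d = adj(I−A)·d / det(I−A); in particular x_F = (0.1500·400 + 0.7500·490 + 0.1875·530) / 0.68625 = 526.875 / 0.68625 ≈ 767.75956.
Intermediate flow from R to F: z_RF = a_RF · x_F = 0.05 × 526.875 / 0.68625 = 26.34375 / 0.68625 ≈ 38.388.

z_RF = 38.388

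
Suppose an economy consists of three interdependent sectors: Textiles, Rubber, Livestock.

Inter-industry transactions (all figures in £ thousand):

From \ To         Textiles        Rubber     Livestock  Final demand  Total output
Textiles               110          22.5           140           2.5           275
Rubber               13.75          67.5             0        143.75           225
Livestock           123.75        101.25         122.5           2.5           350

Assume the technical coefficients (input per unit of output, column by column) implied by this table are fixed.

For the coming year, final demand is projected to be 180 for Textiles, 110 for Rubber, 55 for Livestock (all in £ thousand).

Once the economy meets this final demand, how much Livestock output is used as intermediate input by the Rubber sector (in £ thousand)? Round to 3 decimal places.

Technical coefficients a_ij = z_ij / X_j:
  a_11 = 110/275 = 0.40, a_21 = 13.75/275 = 0.05, a_31 = 123.75/275 = 0.45
  a_12 = 22.5/225 = 0.10, a_22 = 67.5/225 = 0.30, a_32 = 101.25/225 = 0.45
  a_13 = 140/350 = 0.40, a_23 = 0/350 = 0.00, a_33 = 122.5/350 = 0.35
I − A =
  [   0.60    -0.10    -0.40]
  [  -0.05     0.70     0.00]
  [  -0.45    -0.45     0.65]
Cofactors of I−A, C_ij = (−1)^(i+j)·(minor ij) (rows/columns in the sector order above):
  C_11 = (0.70)(0.65) − (0.00)(-0.45) = 0.4550
  C_12 = −[(-0.05)(0.65) − (0.00)(-0.45)] = 0.0325
  C_13 = (-0.05)(-0.45) − (0.70)(-0.45) = 0.3375
  C_21 = −[(-0.10)(0.65) − (-0.40)(-0.45)] = 0.2450
  C_22 = (0.60)(0.65) − (-0.40)(-0.45) = 0.2100
  C_23 = −[(0.60)(-0.45) − (-0.10)(-0.45)] = 0.3150
  C_31 = (-0.10)(0.00) − (-0.40)(0.70) = 0.2800
  C_32 = −[(0.60)(0.00) − (-0.40)(-0.05)] = 0.0200
  C_33 = (0.60)(0.70) − (-0.10)(-0.05) = 0.4150
det(I−A) = Σ_j (I−A)_1j·C_1j = (0.60)(0.4550) + (-0.10)(0.0325) + (-0.40)(0.3375) = 0.13475
adj(I−A) = Cᵀ =
  [ 0.4550   0.2450   0.2800]
  [ 0.0325   0.2100   0.0200]
  [ 0.3375   0.3150   0.4150]
(I − A)⁻¹ = adj(I−A) / det(I−A) ≈
  [   3.3766     1.8182     2.0779]
  [   0.2412     1.5584     0.1484]
  [   2.5046     2.3377     3.0798]
First solve x = (I − A)⁻¹ d = adj(I−A)·d / det(I−A); in particular x_2 = (0.0325·180 + 0.2100·110 + 0.0200·55) / 0.13475 = 30.05 / 0.13475 ≈ 223.00557.
Intermediate flow from 3 to 2: z_32 = a_32 · x_2 = 0.45 × 30.05 / 0.13475 = 13.5225 / 0.13475 ≈ 100.353.

z_32 = 100.353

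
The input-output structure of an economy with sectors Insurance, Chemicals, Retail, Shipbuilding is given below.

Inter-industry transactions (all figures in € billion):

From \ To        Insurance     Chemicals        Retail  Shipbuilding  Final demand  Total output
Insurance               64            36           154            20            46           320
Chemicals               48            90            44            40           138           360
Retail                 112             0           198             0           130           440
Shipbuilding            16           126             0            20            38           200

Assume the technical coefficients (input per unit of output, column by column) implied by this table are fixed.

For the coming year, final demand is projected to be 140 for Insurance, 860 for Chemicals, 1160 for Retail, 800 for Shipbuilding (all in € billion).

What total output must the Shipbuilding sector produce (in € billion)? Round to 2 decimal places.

x_S = 2044.07

Technical coefficients a_ij = z_ij / X_j:
  a_II = 64/320 = 0.20, a_CI = 48/320 = 0.15, a_RI = 112/320 = 0.35, a_SI = 16/320 = 0.05
  a_IC = 36/360 = 0.10, a_CC = 90/360 = 0.25, a_RC = 0/360 = 0.00, a_SC = 126/360 = 0.35
  a_IR = 154/440 = 0.35, a_CR = 44/440 = 0.10, a_RR = 198/440 = 0.45, a_SR = 0/440 = 0.00
  a_IS = 20/200 = 0.10, a_CS = 40/200 = 0.20, a_RS = 0/200 = 0.00, a_SS = 20/200 = 0.10
I − A =
  [   0.80    -0.10    -0.35    -0.10]
  [  -0.15     0.75    -0.10    -0.20]
  [  -0.35     0.00     0.55     0.00]
  [  -0.05    -0.35     0.00     0.90]
Compute the cofactors C_ij = (−1)^(i+j)·(3×3 minor ij) of I−A; the adjugate is their transpose:
adj(I−A) = Cᵀ =
  [ 0.332750   0.068750   0.224250   0.052250]
  [ 0.111250   0.283000   0.122250   0.075250]
  [ 0.211750   0.043750   0.460500   0.033250]
  [ 0.061750   0.113875   0.060000   0.226375]
det(I−A) = Σ_j (I−A)_1j·C_1j = (0.80)(0.332750) + (-0.10)(0.111250) + (-0.35)(0.211750) + (-0.10)(0.061750) = 0.1747875
(I − A)⁻¹ = adj(I−A) / det(I−A) ≈
  [   1.9037     0.3933     1.2830     0.2989]
  [   0.6365     1.6191     0.6994     0.4305]
  [   1.2115     0.2503     2.6346     0.1902]
  [   0.3533     0.6515     0.3433     1.2951]
x = (I − A)⁻¹ d = adj(I−A)·d / det(I−A), with det(I−A) = 0.1747875:
  x_I = (0.332750·140 + 0.068750·860 + 0.224250·1160 + 0.052250·800) / 0.1747875 = 407.64 / 0.1747875 ≈ 2332.20
  x_C = (0.111250·140 + 0.283000·860 + 0.122250·1160 + 0.075250·800) / 0.1747875 = 460.965 / 0.1747875 ≈ 2637.29
  x_R = (0.211750·140 + 0.043750·860 + 0.460500·1160 + 0.033250·800) / 0.1747875 = 628.05 / 0.1747875 ≈ 3593.22
  x_S = (0.061750·140 + 0.113875·860 + 0.060000·1160 + 0.226375·800) / 0.1747875 = 357.2775 / 0.1747875 ≈ 2044.07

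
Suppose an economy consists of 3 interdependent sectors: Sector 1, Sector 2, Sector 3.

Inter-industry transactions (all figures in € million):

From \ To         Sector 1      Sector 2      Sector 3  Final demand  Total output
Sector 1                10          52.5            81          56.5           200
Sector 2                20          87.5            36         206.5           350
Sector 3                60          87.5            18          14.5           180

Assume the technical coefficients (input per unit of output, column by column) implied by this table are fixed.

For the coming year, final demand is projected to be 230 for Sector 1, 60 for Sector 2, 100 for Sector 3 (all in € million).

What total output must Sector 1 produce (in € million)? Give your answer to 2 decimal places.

x_1 = 425.83

Technical coefficients a_ij = z_ij / X_j:
  a_11 = 10/200 = 0.05, a_21 = 20/200 = 0.10, a_31 = 60/200 = 0.30
  a_12 = 52.5/350 = 0.15, a_22 = 87.5/350 = 0.25, a_32 = 87.5/350 = 0.25
  a_13 = 81/180 = 0.45, a_23 = 36/180 = 0.20, a_33 = 18/180 = 0.10
I − A =
  [   0.95    -0.15    -0.45]
  [  -0.10     0.75    -0.20]
  [  -0.30    -0.25     0.90]
Cofactors of I−A, C_ij = (−1)^(i+j)·(minor ij) (rows/columns in the sector order above):
  C_11 = (0.75)(0.90) − (-0.20)(-0.25) = 0.6250
  C_12 = −[(-0.10)(0.90) − (-0.20)(-0.30)] = 0.1500
  C_13 = (-0.10)(-0.25) − (0.75)(-0.30) = 0.2500
  C_21 = −[(-0.15)(0.90) − (-0.45)(-0.25)] = 0.2475
  C_22 = (0.95)(0.90) − (-0.45)(-0.30) = 0.7200
  C_23 = −[(0.95)(-0.25) − (-0.15)(-0.30)] = 0.2825
  C_31 = (-0.15)(-0.20) − (-0.45)(0.75) = 0.3675
  C_32 = −[(0.95)(-0.20) − (-0.45)(-0.10)] = 0.2350
  C_33 = (0.95)(0.75) − (-0.15)(-0.10) = 0.6975
det(I−A) = Σ_j (I−A)_1j·C_1j = (0.95)(0.6250) + (-0.15)(0.1500) + (-0.45)(0.2500) = 0.45875
adj(I−A) = Cᵀ =
  [ 0.6250   0.2475   0.3675]
  [ 0.1500   0.7200   0.2350]
  [ 0.2500   0.2825   0.6975]
(I − A)⁻¹ = adj(I−A) / det(I−A) ≈
  [   1.3624     0.5395     0.8011]
  [   0.3270     1.5695     0.5123]
  [   0.5450     0.6158     1.5204]
x = (I − A)⁻¹ d = adj(I−A)·d / det(I−A), with det(I−A) = 0.45875:
  x_1 = (0.6250·230 + 0.2475·60 + 0.3675·100) / 0.45875 = 195.35 / 0.45875 ≈ 425.83
  x_2 = (0.1500·230 + 0.7200·60 + 0.2350·100) / 0.45875 = 101.20 / 0.45875 ≈ 220.60
  x_3 = (0.2500·230 + 0.2825·60 + 0.6975·100) / 0.45875 = 144.20 / 0.45875 ≈ 314.33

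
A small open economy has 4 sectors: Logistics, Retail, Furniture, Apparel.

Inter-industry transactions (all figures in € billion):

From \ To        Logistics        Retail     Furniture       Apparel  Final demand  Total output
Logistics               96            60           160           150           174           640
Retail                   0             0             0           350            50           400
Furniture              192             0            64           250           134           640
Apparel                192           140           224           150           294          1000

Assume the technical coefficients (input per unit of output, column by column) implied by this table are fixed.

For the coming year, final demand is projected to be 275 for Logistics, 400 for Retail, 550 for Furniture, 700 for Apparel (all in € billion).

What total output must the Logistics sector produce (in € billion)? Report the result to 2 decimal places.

x_1 = 1605.92

Technical coefficients a_ij = z_ij / X_j:
  a_11 = 96/640 = 0.15, a_21 = 0/640 = 0.00, a_31 = 192/640 = 0.30, a_41 = 192/640 = 0.30
  a_12 = 60/400 = 0.15, a_22 = 0/400 = 0.00, a_32 = 0/400 = 0.00, a_42 = 140/400 = 0.35
  a_13 = 160/640 = 0.25, a_23 = 0/640 = 0.00, a_33 = 64/640 = 0.10, a_43 = 224/640 = 0.35
  a_14 = 150/1000 = 0.15, a_24 = 350/1000 = 0.35, a_34 = 250/1000 = 0.25, a_44 = 150/1000 = 0.15
I − A =
  [   0.85    -0.15    -0.25    -0.15]
  [   0.00     1.00     0.00    -0.35]
  [  -0.30     0.00     0.90    -0.25]
  [  -0.30    -0.35    -0.35     0.85]
Compute the cofactors C_ij = (−1)^(i+j)·(3×3 minor ij) of I−A; the adjugate is their transpose:
adj(I−A) = Cᵀ =
  [ 0.567250   0.170750   0.252750   0.244750]
  [ 0.131250   0.437125   0.130375   0.241500]
  [ 0.293250   0.139625   0.557625   0.273250]
  [ 0.375000   0.297750   0.372500   0.690000]
det(I−A) = Σ_j (I−A)_1j·C_1j = (0.85)(0.567250) + (-0.15)(0.131250) + (-0.25)(0.293250) + (-0.15)(0.375000) = 0.3329125
(I − A)⁻¹ = adj(I−A) / det(I−A) ≈
  [   1.7039     0.5129     0.7592     0.7352]
  [   0.3942     1.3130     0.3916     0.7254]
  [   0.8809     0.4194     1.6750     0.8208]
  [   1.1264     0.8944     1.1189     2.0726]
x = (I − A)⁻¹ d = adj(I−A)·d / det(I−A), with det(I−A) = 0.3329125:
  x_1 = (0.567250·275 + 0.170750·400 + 0.252750·550 + 0.244750·700) / 0.3329125 = 534.63125 / 0.3329125 ≈ 1605.92
  x_2 = (0.131250·275 + 0.437125·400 + 0.130375·550 + 0.241500·700) / 0.3329125 = 451.70 / 0.3329125 ≈ 1356.81
  x_3 = (0.293250·275 + 0.139625·400 + 0.557625·550 + 0.273250·700) / 0.3329125 = 634.4625 / 0.3329125 ≈ 1905.79
  x_4 = (0.375000·275 + 0.297750·400 + 0.372500·550 + 0.690000·700) / 0.3329125 = 910.10 / 0.3329125 ≈ 2733.75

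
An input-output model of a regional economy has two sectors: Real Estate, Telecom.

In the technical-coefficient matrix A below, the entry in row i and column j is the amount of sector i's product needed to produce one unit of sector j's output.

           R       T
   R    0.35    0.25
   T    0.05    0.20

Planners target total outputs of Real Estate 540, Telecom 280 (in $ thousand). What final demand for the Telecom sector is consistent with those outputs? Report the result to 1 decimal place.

I − A =
  [   0.65    -0.25]
  [  -0.05     0.80]
d = (I − A) x:
  d_R = (+0.65)·540 + (-0.25)·280 = 281.0
  d_T = (-0.05)·540 + (+0.80)·280 = 197.0

d_T = 197.0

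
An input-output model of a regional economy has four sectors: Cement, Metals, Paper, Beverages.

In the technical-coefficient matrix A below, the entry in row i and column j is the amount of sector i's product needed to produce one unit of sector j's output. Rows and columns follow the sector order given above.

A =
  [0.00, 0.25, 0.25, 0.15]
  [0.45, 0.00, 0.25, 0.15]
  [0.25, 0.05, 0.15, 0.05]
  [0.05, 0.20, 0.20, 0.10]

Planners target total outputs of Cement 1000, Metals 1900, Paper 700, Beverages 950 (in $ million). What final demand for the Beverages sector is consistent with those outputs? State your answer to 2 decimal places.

I − A =
  [   1.00    -0.25    -0.25    -0.15]
  [  -0.45     1.00    -0.25    -0.15]
  [  -0.25    -0.05     0.85    -0.05]
  [  -0.05    -0.20    -0.20     0.90]
d = (I − A) x:
  d_C = (+1.00)·1000 + (-0.25)·1900 + (-0.25)·700 + (-0.15)·950 = 207.50
  d_M = (-0.45)·1000 + (+1.00)·1900 + (-0.25)·700 + (-0.15)·950 = 1132.50
  d_P = (-0.25)·1000 + (-0.05)·1900 + (+0.85)·700 + (-0.05)·950 = 202.50
  d_B = (-0.05)·1000 + (-0.20)·1900 + (-0.20)·700 + (+0.90)·950 = 285.00

d_B = 285.00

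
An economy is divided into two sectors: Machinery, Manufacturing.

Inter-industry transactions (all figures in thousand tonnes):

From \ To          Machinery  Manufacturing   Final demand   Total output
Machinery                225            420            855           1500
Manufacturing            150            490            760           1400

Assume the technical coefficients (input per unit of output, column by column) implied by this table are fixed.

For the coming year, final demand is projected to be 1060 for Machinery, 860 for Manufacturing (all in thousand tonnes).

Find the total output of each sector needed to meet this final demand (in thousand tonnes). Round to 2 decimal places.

x_1 = 1812.44, x_2 = 1601.91

Technical coefficients a_ij = z_ij / X_j:
  a_11 = 225/1500 = 0.15, a_21 = 150/1500 = 0.10
  a_12 = 420/1400 = 0.30, a_22 = 490/1400 = 0.35
I − A =
  [   0.85    -0.30]
  [  -0.10     0.65]
det(I−A) = (0.85)(0.65) − (-0.30)(-0.10) = 0.5225
adj(I−A) = [[0.65, 0.30], [0.10, 0.85]]
(I − A)⁻¹ = adj(I−A) / det(I−A) ≈
  [   1.2440     0.5742]
  [   0.1914     1.6268]
x = (I − A)⁻¹ d = adj(I−A)·d / det(I−A), with det(I−A) = 0.5225:
  x_1 = (0.65·1060 + 0.30·860) / 0.5225 = 947.00 / 0.5225 ≈ 1812.44
  x_2 = (0.10·1060 + 0.85·860) / 0.5225 = 837.00 / 0.5225 ≈ 1601.91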